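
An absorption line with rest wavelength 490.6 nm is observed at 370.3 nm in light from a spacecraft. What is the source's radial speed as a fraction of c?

0.274

λ'/λ₀ = 0.7548 < 1 (blueshift), so the source is approaching.
λ'/λ₀ = √((1 − β)/(1 + β)) for an approaching source ⇒ β = (1 − r²)/(1 + r²) with r = λ'/λ₀.
β = (1 − 0.5697)/(1 + 0.5697) ≈ 0.274.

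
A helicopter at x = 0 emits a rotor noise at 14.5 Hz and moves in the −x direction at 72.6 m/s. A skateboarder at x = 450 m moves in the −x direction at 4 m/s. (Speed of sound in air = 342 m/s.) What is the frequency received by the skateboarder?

The observer lies on the +x side, so the source is heading away from the observer and the observer is heading toward the source.
With source receding and observer approaching, f' = f · (v + v_o)/(v + v_s).
f' = 14.5 × (342 + 4)/(342 + 72.6) = 14.5 × 346/414.6 ≈ 12.1 Hz.

12.1 Hz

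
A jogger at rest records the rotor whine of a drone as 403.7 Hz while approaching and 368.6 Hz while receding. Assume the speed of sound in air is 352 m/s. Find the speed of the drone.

f₁/f₂ = (v + v_s)/(v − v_s), so v_s = v · (f₁ − f₂)/(f₁ + f₂).
v_s = 352 × (403.7 − 368.6)/(403.7 + 368.6) = 352 × 35.1/772.3 ≈ 16.0 m/s.

16.0 m/s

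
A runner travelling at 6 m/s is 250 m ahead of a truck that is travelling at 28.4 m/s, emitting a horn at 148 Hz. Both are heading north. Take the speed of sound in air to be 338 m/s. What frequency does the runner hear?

159 Hz

The runner is ahead, so the truck is moving toward it while the runner is moving away from the truck.
With source approaching and observer receding, f' = f · (v − v_o)/(v − v_s).
f' = 148 × (338 − 6)/(338 − 28.4) = 148 × 332/309.6 ≈ 159 Hz.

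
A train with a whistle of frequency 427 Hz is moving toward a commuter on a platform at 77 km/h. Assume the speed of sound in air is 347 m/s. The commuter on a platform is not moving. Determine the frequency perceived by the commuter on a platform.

77 km/h = 21.39 m/s.
Moving source, stationary observer: f' = f · v/(v − v_s) since the source is approaching.
f' = 427 × 347/(347 − 21.39) = 427 × 347/325.6 ≈ 455 Hz.

455 Hz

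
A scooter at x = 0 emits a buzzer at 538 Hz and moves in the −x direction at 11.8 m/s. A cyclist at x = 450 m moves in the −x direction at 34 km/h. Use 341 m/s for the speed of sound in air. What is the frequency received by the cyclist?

534 Hz

34 km/h = 9.444 m/s.
The observer lies on the +x side, so the source is heading away from the observer and the observer is heading toward the source.
General Doppler shift: f' = f · (v + v_o)/(v + v_s).
f' = 538 × (341 + 9.444)/(341 + 11.8) = 538 × 350.44/352.8 ≈ 534 Hz.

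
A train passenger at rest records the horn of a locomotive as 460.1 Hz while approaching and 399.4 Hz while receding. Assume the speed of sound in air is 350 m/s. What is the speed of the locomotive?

f₁/f₂ = (v + v_s)/(v − v_s), so v_s = v · (f₁ − f₂)/(f₁ + f₂).
v_s = 350 × (460.1 − 399.4)/(460.1 + 399.4) = 350 × 60.7/859.5 ≈ 24.7 m/s.

24.7 m/s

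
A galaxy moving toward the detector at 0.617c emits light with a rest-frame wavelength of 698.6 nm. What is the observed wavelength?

340.0 nm

Relativistic Doppler for wavelength: λ' = λ₀ · √((1 − β)/(1 + β)).
λ' = 698.6 × √(0.3830/1.6170) = 698.6 × 0.48668 ≈ 340.0 nm.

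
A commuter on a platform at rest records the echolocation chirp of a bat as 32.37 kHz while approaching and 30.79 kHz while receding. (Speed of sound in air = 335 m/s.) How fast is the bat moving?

f₁/f₂ = (v + v_s)/(v − v_s), so v_s = v · (f₁ − f₂)/(f₁ + f₂).
v_s = 335 × (32.37 − 30.79)/(32.37 + 30.79) = 335 × 1.58/63.16 ≈ 8.4 m/s.

8.4 m/s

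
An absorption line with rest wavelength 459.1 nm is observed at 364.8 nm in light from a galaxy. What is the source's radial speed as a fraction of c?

λ'/λ₀ = 0.7946 < 1 (blueshift), so the source is approaching.
λ'/λ₀ = √((1 − β)/(1 + β)) for an approaching source ⇒ β = (1 − r²)/(1 + r²) with r = λ'/λ₀.
β = (1 − 0.6314)/(1 + 0.6314) ≈ 0.226.

0.226c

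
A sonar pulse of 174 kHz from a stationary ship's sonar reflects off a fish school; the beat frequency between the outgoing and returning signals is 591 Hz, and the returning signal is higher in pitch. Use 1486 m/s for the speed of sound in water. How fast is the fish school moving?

2.52 m/s

Double Doppler shift off a moving reflector: f₂ = f₀ · (v + u)/(v − u) (u > 0 toward emitter).
Returning signal is higher, so f₂ = f₀ + Δf = 174000 + 591 = 174591 Hz.
Rearranging, u = v · (f₂ − f₀)/(f₂ + f₀) = 1486 × 591/348591 ≈ 2.52 m/s.
So the fish school is moving at 2.52 m/s toward the emitter.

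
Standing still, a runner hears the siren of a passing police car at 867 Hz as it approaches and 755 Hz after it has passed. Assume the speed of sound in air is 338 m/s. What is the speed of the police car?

23.3 m/s

f₁/f₂ = (v + v_s)/(v − v_s), so v_s = v · (f₁ − f₂)/(f₁ + f₂).
v_s = 338 × (867 − 755)/(867 + 755) = 338 × 112/1622 ≈ 23.3 m/s.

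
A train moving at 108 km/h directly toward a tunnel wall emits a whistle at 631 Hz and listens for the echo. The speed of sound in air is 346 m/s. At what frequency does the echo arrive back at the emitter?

751 Hz

108 km/h = 30 m/s.
The tunnel wall receives the sound from a moving source: f₁ = f₀ · v/(v − v_e) = 631 × 346/316 ≈ 691 Hz.
On the return leg the train is a moving observer: f₂ = f₁ · (v + v_e)/v = 691 × 376/346 ≈ 751 Hz.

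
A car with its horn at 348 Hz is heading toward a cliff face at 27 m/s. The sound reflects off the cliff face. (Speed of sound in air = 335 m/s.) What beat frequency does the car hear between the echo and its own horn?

The cliff face receives the sound from a moving source: f₁ = f₀ · v/(v − v_e) = 348 × 335/308 ≈ 378.5 Hz.
On the return leg the car is a moving observer: f₂ = f₁ · (v + v_e)/v = 378.5 × 362/335 ≈ 409.0 Hz.
Equivalently f₂ = f₀ · (v + v_e)/(v − v_e).
Beat against the emitted tone: |f₂ − f₀| = 2v_e·f₀/(v − v_e) = 2 × 27 × 348/308 ≈ 61 Hz.

61 Hz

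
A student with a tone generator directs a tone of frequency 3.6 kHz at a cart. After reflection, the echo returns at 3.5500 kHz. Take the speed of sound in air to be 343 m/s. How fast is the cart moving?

Double Doppler shift off a moving reflector: f₂ = f₀ · (v + u)/(v − u) (u > 0 toward emitter).
Rearranging, u = v · (f₂ − f₀)/(f₂ + f₀) = 343 × -0.0500/7.1500 ≈ -2.40 m/s.
So the cart is moving at 2.40 m/s away from the emitter.

2.40 m/s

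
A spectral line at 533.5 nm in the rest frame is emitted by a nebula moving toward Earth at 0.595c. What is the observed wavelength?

Relativistic Doppler for wavelength: λ' = λ₀ · √((1 − β)/(1 + β)).
λ' = 533.5 × √(0.4050/1.5950) = 533.5 × 0.50390 ≈ 268.8 nm.

268.8 nm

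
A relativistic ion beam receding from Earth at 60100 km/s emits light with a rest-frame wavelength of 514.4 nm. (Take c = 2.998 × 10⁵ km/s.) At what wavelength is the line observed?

630.3 nm

β = v/c = 60100/299800 = 0.2005.
Relativistic Doppler for wavelength: λ' = λ₀ · √((1 + β)/(1 − β)).
λ' = 514.4 × √(1.2005/0.7995) = 514.4 × 1.22534 ≈ 630.3 nm.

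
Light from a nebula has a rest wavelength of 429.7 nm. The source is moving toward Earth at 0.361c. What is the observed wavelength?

294.4 nm

Relativistic Doppler for wavelength: λ' = λ₀ · √((1 − β)/(1 + β)).
λ' = 429.7 × √(0.6390/1.3610) = 429.7 × 0.68521 ≈ 294.4 nm.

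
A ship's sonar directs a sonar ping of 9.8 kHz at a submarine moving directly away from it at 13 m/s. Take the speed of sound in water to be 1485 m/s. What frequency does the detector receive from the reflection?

The submarine first receives the wave as a moving observer: f₁ = f₀ · (v − u)/v = 9.8 × (1485 − 13)/1485 ≈ 9.71 kHz.
The reflection then acts as a moving source: f₂ = f₁ · v/(v + u) ≈ 9.63 kHz.

9.63 kHz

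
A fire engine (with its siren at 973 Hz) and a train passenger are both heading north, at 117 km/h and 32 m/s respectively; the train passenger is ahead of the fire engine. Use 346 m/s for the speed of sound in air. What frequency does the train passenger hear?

975 Hz

117 km/h = 32.5 m/s.
The train passenger is ahead, so the fire engine is moving toward it while the train passenger is moving away from the fire engine.
General Doppler shift: f' = f · (v − v_o)/(v − v_s).
f' = 973 × (346 − 32)/(346 − 32.5) = 973 × 314/313.5 ≈ 975 Hz.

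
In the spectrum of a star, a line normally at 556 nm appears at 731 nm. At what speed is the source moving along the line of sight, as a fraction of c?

λ'/λ₀ = 1.3147 > 1 (redshift), so the source is receding.
λ'/λ₀ = √((1 + β)/(1 − β)) for a receding source ⇒ β = (r² − 1)/(r² + 1) with r = λ'/λ₀.
β = (1.7286 − 1)/(1.7286 + 1) ≈ 0.267.

0.267c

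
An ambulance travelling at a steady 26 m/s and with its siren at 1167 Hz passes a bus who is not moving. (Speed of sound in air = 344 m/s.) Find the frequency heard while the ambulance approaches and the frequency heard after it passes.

1262 Hz approaching; 1085 Hz receding

Approaching: f₁ = f · v/(v − v_s) = 1167 × 344/318 ≈ 1262 Hz.
Receding: f₂ = f · v/(v + v_s) = 1167 × 344/370 ≈ 1085 Hz.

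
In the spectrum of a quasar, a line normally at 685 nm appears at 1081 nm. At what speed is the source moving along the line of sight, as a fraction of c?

λ'/λ₀ = 1.5781 > 1 (redshift), so the source is receding.
λ'/λ₀ = √((1 + β)/(1 − β)) for a receding source ⇒ β = (r² − 1)/(r² + 1) with r = λ'/λ₀.
β = (2.4904 − 1)/(2.4904 + 1) ≈ 0.427.

0.427c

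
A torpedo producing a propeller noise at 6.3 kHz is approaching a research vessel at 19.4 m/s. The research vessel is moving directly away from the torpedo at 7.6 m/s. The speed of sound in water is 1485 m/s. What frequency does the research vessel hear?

6.35 kHz

With source approaching and observer receding, f' = f · (v − v_o)/(v − v_s).
f' = 6.3 × (1485 − 7.6)/(1485 − 19.4) = 6.3 × 1477.4/1465.6 ≈ 6.35 kHz.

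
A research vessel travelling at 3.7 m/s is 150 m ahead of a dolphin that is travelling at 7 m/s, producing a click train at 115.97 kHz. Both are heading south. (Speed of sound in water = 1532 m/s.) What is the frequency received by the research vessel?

The research vessel is ahead, so the dolphin is moving toward it while the research vessel is moving away from the dolphin.
With source approaching and observer receding, f' = f · (v − v_o)/(v − v_s).
f' = 115.97 × (1532 − 3.7)/(1532 − 7) = 115.97 × 1528.3/1525 ≈ 116.2 kHz.

116.2 kHz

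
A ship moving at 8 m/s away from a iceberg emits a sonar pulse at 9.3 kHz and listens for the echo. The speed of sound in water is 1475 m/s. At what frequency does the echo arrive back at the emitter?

9.20 kHz

The iceberg receives the sound from a moving source: f₁ = f₀ · v/(v + v_e) = 9.3 × 1475/1483 ≈ 9.25 kHz.
On the return leg the ship is a moving observer: f₂ = f₁ · (v − v_e)/v = 9.25 × 1467/1475 ≈ 9.20 kHz.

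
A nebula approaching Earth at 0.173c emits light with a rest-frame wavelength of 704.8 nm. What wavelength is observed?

591.8 nm

Relativistic Doppler for wavelength: λ' = λ₀ · √((1 − β)/(1 + β)).
λ' = 704.8 × √(0.8270/1.1730) = 704.8 × 0.83966 ≈ 591.8 nm.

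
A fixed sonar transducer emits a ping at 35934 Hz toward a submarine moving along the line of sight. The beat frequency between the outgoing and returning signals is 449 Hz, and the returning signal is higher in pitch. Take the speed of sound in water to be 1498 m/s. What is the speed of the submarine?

9.3 m/s

Double Doppler shift off a moving reflector: f₂ = f₀ · (v + u)/(v − u) (u > 0 toward emitter).
Returning signal is higher, so f₂ = f₀ + Δf = 35934 + 449 = 36383 Hz.
Rearranging, u = v · (f₂ − f₀)/(f₂ + f₀) = 1498 × 449/72317 ≈ 9.3 m/s.
So the submarine is moving at 9.3 m/s toward the emitter.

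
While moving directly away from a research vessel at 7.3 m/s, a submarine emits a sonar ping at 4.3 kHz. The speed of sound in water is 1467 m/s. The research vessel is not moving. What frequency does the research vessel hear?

Moving source, stationary observer: f' = f · v/(v + v_s) since the source is receding.
f' = 4.3 × 1467/(1467 + 7.3) = 4.3 × 1467/1474 ≈ 4.28 kHz.

4.28 kHz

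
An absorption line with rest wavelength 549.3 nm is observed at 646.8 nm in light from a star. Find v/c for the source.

0.162c

λ'/λ₀ = 1.1775 > 1 (redshift), so the source is receding.
λ'/λ₀ = √((1 + β)/(1 − β)) for a receding source ⇒ β = (r² − 1)/(r² + 1) with r = λ'/λ₀.
β = (1.3865 − 1)/(1.3865 + 1) ≈ 0.162.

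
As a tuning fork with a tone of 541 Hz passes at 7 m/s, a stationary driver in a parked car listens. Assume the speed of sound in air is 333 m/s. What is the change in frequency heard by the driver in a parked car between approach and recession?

Approaching: f₁ = f · v/(v − v_s) = 541 × 333/326 ≈ 552.6 Hz.
Receding: f₂ = f · v/(v + v_s) = 541 × 333/340 ≈ 529.9 Hz.
Drop: f₁ − f₂ = 2f·v·v_s/(v² − v_s²) = 2 × 541 × 333 × 7/(333² − 7²) ≈ 22.8 Hz.

22.8 Hz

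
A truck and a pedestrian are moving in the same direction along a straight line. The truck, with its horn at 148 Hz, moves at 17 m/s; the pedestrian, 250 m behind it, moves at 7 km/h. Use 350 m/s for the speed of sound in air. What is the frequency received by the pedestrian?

7 km/h = 1.944 m/s.
The pedestrian is behind, so the truck is moving away from it while the pedestrian is moving toward the truck.
General Doppler shift: f' = f · (v + v_o)/(v + v_s).
f' = 148 × (350 + 1.944)/(350 + 17) = 148 × 351.94/367 ≈ 142 Hz.

142 Hz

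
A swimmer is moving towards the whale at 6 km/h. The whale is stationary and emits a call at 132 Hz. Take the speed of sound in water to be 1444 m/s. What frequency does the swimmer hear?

132 Hz

6 km/h = 1.667 m/s.
Moving observer, stationary source: f' = f · (v + v_o)/v.
f' = 132 × (1444 + 1.667)/1444 = 132 × 1445.7/1444 ≈ 132 Hz.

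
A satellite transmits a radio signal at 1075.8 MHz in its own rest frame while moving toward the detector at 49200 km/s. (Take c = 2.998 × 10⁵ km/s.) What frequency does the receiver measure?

β = v/c = 49200/299800 = 0.1641.
Relativistic Doppler for frequency: f' = f₀ · √((1 + β)/(1 − β)).
f' = 1075.8 × √(1.1641/0.8359) = 1075.8 × 1.18011 ≈ 1269.6 MHz.

1269.6 MHz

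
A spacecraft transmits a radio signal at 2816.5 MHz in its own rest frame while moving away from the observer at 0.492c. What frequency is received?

1643.5 MHz

Relativistic Doppler for frequency: f' = f₀ · √((1 − β)/(1 + β)).
f' = 2816.5 × √(0.5080/1.4920) = 2816.5 × 0.58351 ≈ 1643.5 MHz.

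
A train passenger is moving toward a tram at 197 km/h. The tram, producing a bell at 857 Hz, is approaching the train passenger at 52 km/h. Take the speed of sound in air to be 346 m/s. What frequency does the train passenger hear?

52 km/h = 14.44 m/s; 197 km/h = 54.72 m/s.
General Doppler shift: f' = f · (v + v_o)/(v − v_s).
f' = 857 × (346 + 54.72)/(346 − 14.44) = 857 × 400.72/331.56 ≈ 1036 Hz.

1036 Hz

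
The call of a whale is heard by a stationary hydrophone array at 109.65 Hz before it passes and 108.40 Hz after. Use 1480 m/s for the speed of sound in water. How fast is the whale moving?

f₁/f₂ = (v + v_s)/(v − v_s), so v_s = v · (f₁ − f₂)/(f₁ + f₂).
v_s = 1480 × (109.65 − 108.40)/(109.65 + 108.40) = 1480 × 1.25/218.05 ≈ 8.5 m/s.

8.5 m/s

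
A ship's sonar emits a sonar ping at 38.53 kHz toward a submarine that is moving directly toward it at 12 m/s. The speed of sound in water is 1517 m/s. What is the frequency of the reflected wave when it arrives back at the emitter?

The submarine first receives the wave as a moving observer: f₁ = f₀ · (v + u)/v = 38.53 × (1517 + 12)/1517 ≈ 38.8 kHz.
On reflection it acts as a source moving toward the stationary detector: f₂ = f₁ · v/(v − u) = 38.8 × 1517/1505 ≈ 39.1 kHz.

39.1 kHz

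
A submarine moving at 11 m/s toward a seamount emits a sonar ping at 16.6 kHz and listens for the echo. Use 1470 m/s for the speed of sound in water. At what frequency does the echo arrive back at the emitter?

The seamount receives the sound from a moving source: f₁ = f₀ · v/(v − v_e) = 16.6 × 1470/1459 ≈ 16.73 kHz.
On the return leg the submarine is a moving observer: f₂ = f₁ · (v + v_e)/v = 16.73 × 1481/1470 ≈ 16.85 kHz.

16.85 kHz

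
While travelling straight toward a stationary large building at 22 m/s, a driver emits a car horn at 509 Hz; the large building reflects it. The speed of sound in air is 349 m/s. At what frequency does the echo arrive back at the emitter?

The large building receives the sound from a moving source: f₁ = f₀ · v/(v − v_e) = 509 × 349/327 ≈ 543 Hz.
On the return leg the driver is a moving observer: f₂ = f₁ · (v + v_e)/v = 543 × 371/349 ≈ 577 Hz.
Equivalently f₂ = f₀ · (v + v_e)/(v − v_e).

577 Hz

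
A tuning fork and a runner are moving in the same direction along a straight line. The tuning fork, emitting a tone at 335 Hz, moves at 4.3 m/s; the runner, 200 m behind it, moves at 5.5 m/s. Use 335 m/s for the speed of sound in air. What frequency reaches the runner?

The runner is behind, so the tuning fork is moving away from it while the runner is moving toward the tuning fork.
General Doppler shift: f' = f · (v + v_o)/(v + v_s).
f' = 335 × (335 + 5.5)/(335 + 4.3) = 335 × 340.5/339.3 ≈ 336 Hz.

336 Hz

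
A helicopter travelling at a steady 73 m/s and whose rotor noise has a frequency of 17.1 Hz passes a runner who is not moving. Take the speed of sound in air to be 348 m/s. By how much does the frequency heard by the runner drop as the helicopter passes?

Approaching: f₁ = f · v/(v − v_s) = 17.1 × 348/275 ≈ 21.64 Hz.
Receding: f₂ = f · v/(v + v_s) = 17.1 × 348/421 ≈ 14.13 Hz.
Drop: f₁ − f₂ = 2f·v·v_s/(v² − v_s²) = 2 × 17.1 × 348 × 73/(348² − 73²) ≈ 7.50 Hz.

7.50 Hz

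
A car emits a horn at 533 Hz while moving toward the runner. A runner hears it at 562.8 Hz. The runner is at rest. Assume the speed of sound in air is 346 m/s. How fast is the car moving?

f' = f · v/(v − v_s) ⇒ v_s = v · |1 − f/f'|.
v_s = 346 × |1 − 533/562.8| = 346 × 0.05295 ≈ 18.3 m/s.

18.3 m/s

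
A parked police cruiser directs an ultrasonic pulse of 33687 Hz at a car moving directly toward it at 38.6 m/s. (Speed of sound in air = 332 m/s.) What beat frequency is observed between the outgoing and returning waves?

8864 Hz

At the car (a moving observer), f₁ = f₀ · (v + u)/v = 33687 × 370.6/332 ≈ 37604 Hz.
The reflection then acts as a moving source: f₂ = f₁ · v/(v − u) ≈ 42551 Hz.
Equivalently f₂ = f₀ · (v + u)/(v − u).
Beat frequency: |f₂ − f₀| = 2u·f₀/(v − u) = 2 × 38.6 × 33687/293.4 ≈ 8864 Hz.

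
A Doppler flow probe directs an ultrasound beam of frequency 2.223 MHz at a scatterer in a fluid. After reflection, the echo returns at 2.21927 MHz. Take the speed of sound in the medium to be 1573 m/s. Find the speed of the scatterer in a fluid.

1.32 m/s

Double Doppler shift off a moving reflector: f₂ = f₀ · (v + u)/(v − u) (u > 0 toward emitter).
Rearranging, u = v · (f₂ − f₀)/(f₂ + f₀) = 1573 × -0.00373/4.44227 ≈ -1.32 m/s.
So the scatterer in a fluid is moving at 1.32 m/s away from the emitter.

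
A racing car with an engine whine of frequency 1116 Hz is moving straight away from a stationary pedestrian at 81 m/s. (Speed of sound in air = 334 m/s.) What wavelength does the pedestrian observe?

Moving source, stationary observer: f' = f · v/(v + v_s) since the source is receding.
f' = 1116 × 334/(334 + 81) ≈ 898 Hz.
λ' = v/f' = 334/898.178 ≈ 37.2 cm.

37.2 cm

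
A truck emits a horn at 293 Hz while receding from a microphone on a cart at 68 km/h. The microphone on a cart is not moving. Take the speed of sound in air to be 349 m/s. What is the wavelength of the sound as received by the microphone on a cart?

1.26 m

68 km/h = 18.89 m/s.
Moving source, stationary observer: f' = f · v/(v + v_s) since the source is receding.
f' = 293 × 349/(349 + 18.89) ≈ 278 Hz.
λ' = v/f' = 349/277.956 ≈ 1.26 m.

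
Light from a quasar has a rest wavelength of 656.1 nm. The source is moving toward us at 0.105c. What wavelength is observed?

590.5 nm

Relativistic Doppler for wavelength: λ' = λ₀ · √((1 − β)/(1 + β)).
λ' = 656.1 × √(0.8950/1.1050) = 656.1 × 0.89997 ≈ 590.5 nm.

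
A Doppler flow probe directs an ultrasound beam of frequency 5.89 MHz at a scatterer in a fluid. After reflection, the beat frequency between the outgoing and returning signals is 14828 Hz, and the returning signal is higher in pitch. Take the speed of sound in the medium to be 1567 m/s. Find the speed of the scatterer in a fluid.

Double Doppler shift off a moving reflector: f₂ = f₀ · (v + u)/(v − u) (u > 0 toward emitter).
Returning signal is higher, so f₂ = f₀ + Δf = 5890000 + 14828 = 5904828 Hz.
Rearranging, u = v · (f₂ − f₀)/(f₂ + f₀) = 1567 × 14828/11794828 ≈ 1.97 m/s.
So the scatterer in a fluid is moving at 1.97 m/s toward the emitter.

1.97 m/s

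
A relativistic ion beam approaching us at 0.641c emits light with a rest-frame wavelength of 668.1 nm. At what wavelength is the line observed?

312.5 nm

Relativistic Doppler for wavelength: λ' = λ₀ · √((1 − β)/(1 + β)).
λ' = 668.1 × √(0.3590/1.6410) = 668.1 × 0.46773 ≈ 312.5 nm.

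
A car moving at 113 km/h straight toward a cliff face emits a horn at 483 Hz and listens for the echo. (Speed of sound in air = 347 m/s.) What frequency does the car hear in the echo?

113 km/h = 31.39 m/s.
The cliff face receives the sound from a moving source: f₁ = f₀ · v/(v − v_e) = 483 × 347/315.61 ≈ 531 Hz.
On the return leg the car is a moving observer: f₂ = f₁ · (v + v_e)/v = 531 × 378.39/347 ≈ 579 Hz.
Equivalently f₂ = f₀ · (v + v_e)/(v − v_e).

579 Hz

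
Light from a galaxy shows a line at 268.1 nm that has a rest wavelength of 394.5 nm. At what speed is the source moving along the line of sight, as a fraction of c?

λ'/λ₀ = 0.6796 < 1 (blueshift), so the source is approaching.
λ'/λ₀ = √((1 − β)/(1 + β)) for an approaching source ⇒ β = (1 − r²)/(1 + r²) with r = λ'/λ₀.
β = (1 − 0.4618)/(1 + 0.4618) ≈ 0.368.

0.368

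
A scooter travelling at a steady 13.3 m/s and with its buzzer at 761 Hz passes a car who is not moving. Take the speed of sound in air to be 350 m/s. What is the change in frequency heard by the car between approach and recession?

Approaching: f₁ = f · v/(v − v_s) = 761 × 350/336.7 ≈ 791.1 Hz.
Receding: f₂ = f · v/(v + v_s) = 761 × 350/363.3 ≈ 733.1 Hz.
Drop: f₁ − f₂ = 2f·v·v_s/(v² − v_s²) = 2 × 761 × 350 × 13.3/(350² − 13.3²) ≈ 57.9 Hz.

57.9 Hz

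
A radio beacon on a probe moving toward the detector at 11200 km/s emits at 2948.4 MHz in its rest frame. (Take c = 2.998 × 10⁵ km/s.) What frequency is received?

3060.7 MHz

β = v/c = 11200/299800 = 0.0374.
Relativistic Doppler for frequency: f' = f₀ · √((1 + β)/(1 − β)).
f' = 2948.4 × √(1.0374/0.9626) = 2948.4 × 1.03808 ≈ 3060.7 MHz.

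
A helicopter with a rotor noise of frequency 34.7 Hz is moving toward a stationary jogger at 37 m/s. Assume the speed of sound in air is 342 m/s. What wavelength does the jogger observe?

8.79 m

Only the source moves, toward the listener, so f' = f · v/(v − v_s).
f' = 34.7 × 342/(342 − 37) ≈ 38.9 Hz.
λ' = v/f' = 342/38.9095 ≈ 8.79 m.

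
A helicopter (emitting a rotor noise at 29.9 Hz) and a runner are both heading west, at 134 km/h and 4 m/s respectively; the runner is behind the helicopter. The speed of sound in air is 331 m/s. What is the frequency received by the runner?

134 km/h = 37.22 m/s.
The runner is behind, so the helicopter is moving away from it while the runner is moving toward the helicopter.
With source receding and observer approaching, f' = f · (v + v_o)/(v + v_s).
f' = 29.9 × (331 + 4)/(331 + 37.22) = 29.9 × 335/368.22 ≈ 27.2 Hz.

27.2 Hz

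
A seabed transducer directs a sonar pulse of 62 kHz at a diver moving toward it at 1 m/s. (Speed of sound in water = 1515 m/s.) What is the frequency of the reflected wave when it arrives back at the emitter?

The diver first receives the wave as a moving observer: f₁ = f₀ · (v + u)/v = 62 × (1515 + 1)/1515 ≈ 62.0 kHz.
The reflection then acts as a moving source: f₂ = f₁ · v/(v − u) ≈ 62.1 kHz.

62.1 kHz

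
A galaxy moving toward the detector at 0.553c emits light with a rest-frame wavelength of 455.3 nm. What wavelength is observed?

244.3 nm

Relativistic Doppler for wavelength: λ' = λ₀ · √((1 − β)/(1 + β)).
λ' = 455.3 × √(0.4470/1.5530) = 455.3 × 0.53650 ≈ 244.3 nm.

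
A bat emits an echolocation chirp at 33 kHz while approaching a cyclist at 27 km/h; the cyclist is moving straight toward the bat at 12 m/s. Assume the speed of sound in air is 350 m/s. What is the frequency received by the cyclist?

34.9 kHz

27 km/h = 7.5 m/s.
With source approaching and observer approaching, f' = f · (v + v_o)/(v − v_s).
f' = 33 × (350 + 12)/(350 − 7.5) = 33 × 362/342.5 ≈ 34.9 kHz.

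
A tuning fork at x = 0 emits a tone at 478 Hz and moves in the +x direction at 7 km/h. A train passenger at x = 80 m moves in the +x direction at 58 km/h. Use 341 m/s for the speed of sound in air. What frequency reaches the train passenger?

7 km/h = 1.944 m/s; 58 km/h = 16.11 m/s.
The observer lies on the +x side, so the source is heading toward the observer and the observer is heading away from the source.
With source approaching and observer receding, f' = f · (v − v_o)/(v − v_s).
f' = 478 × (341 − 16.11)/(341 − 1.944) = 478 × 324.89/339.06 ≈ 458 Hz.

458 Hz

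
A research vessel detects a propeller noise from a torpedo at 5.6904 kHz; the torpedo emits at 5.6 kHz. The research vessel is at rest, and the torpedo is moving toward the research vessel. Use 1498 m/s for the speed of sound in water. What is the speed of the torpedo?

f' = f · v/(v − v_s) ⇒ v_s = v · |1 − f/f'|.
v_s = 1498 × |1 − 5.6/5.6904| = 1498 × 0.01589 ≈ 23.8 m/s.

23.8 m/s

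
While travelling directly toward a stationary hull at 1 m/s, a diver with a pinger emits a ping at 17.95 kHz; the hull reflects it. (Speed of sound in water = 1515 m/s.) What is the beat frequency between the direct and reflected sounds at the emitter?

23.7 Hz

The hull receives the sound from a moving source: f₁ = f₀ · v/(v − v_e) = 17.95 × 1515/1514 ≈ 17.9619 kHz.
On the return leg the diver with a pinger is a moving observer: f₂ = f₁ · (v + v_e)/v = 17.9619 × 1516/1515 ≈ 17.9737 kHz.
Equivalently f₂ = f₀ · (v + v_e)/(v − v_e).
Beat against the emitted tone (with f₀ = 17950 Hz): |f₂ − f₀| = 2v_e·f₀/(v − v_e) = 2 × 1 × 17950/1514 ≈ 23.7 Hz.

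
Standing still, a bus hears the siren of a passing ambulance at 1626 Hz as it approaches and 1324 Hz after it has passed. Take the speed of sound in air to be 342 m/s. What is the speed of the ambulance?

35 m/s

f₁/f₂ = (v + v_s)/(v − v_s), so v_s = v · (f₁ − f₂)/(f₁ + f₂).
v_s = 342 × (1626 − 1324)/(1626 + 1324) = 342 × 302/2950 ≈ 35 m/s.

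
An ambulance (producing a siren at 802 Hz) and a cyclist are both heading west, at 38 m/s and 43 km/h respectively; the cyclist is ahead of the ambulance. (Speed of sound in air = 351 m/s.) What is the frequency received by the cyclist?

869 Hz

43 km/h = 11.94 m/s.
The cyclist is ahead, so the ambulance is moving toward it while the cyclist is moving away from the ambulance.
With source approaching and observer receding, f' = f · (v − v_o)/(v − v_s).
f' = 802 × (351 − 11.94)/(351 − 38) = 802 × 339.06/313 ≈ 869 Hz.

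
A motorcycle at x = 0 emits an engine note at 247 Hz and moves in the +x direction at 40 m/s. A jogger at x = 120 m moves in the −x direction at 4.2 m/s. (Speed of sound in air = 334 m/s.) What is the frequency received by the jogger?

284 Hz

The observer lies on the +x side, so the source is heading toward the observer and the observer is heading toward the source.
General Doppler shift: f' = f · (v + v_o)/(v − v_s).
f' = 247 × (334 + 4.2)/(334 − 40) = 247 × 338.2/294 ≈ 284 Hz.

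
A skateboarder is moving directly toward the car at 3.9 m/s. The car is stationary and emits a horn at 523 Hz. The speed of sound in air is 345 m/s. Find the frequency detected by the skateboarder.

529 Hz

Only the observer moves, toward the source, so f' = f · (v + v_o)/v.
f' = 523 × (345 + 3.9)/345 = 523 × 348.9/345 ≈ 529 Hz.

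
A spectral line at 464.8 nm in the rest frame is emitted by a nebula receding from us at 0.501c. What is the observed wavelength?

806.1 nm

Relativistic Doppler for wavelength: λ' = λ₀ · √((1 + β)/(1 − β)).
λ' = 464.8 × √(1.5010/0.4990) = 464.8 × 1.73436 ≈ 806.1 nm.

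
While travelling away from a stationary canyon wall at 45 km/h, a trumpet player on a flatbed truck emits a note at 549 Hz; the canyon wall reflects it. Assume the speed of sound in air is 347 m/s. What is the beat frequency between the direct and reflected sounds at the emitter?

38.2 Hz

45 km/h = 12.5 m/s.
The canyon wall receives the sound from a moving source: f₁ = f₀ · v/(v + v_e) = 549 × 347/359.5 ≈ 529.9 Hz.
On the return leg the trumpet player on a flatbed truck is a moving observer: f₂ = f₁ · (v − v_e)/v = 529.9 × 334.5/347 ≈ 510.8 Hz.
Equivalently f₂ = f₀ · (v − v_e)/(v + v_e).
Beat against the emitted tone: |f₂ − f₀| = 2v_e·f₀/(v + v_e) = 2 × 12.5 × 549/359.5 ≈ 38.2 Hz.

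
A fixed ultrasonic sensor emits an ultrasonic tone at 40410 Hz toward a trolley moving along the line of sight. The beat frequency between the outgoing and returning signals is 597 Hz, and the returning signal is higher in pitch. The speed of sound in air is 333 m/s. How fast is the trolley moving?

2.44 m/s

Double Doppler shift off a moving reflector: f₂ = f₀ · (v + u)/(v − u) (u > 0 toward emitter).
Returning signal is higher, so f₂ = f₀ + Δf = 40410 + 597 = 41007 Hz.
Rearranging, u = v · (f₂ − f₀)/(f₂ + f₀) = 333 × 597/81417 ≈ 2.44 m/s.
So the trolley is moving at 2.44 m/s toward the emitter.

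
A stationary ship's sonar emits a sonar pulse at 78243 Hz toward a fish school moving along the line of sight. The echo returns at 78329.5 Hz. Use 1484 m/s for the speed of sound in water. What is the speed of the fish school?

Double Doppler shift off a moving reflector: f₂ = f₀ · (v + u)/(v − u) (u > 0 toward emitter).
Rearranging, u = v · (f₂ − f₀)/(f₂ + f₀) = 1484 × 86.5/156572.5 ≈ 0.82 m/s.
So the fish school is moving at 0.82 m/s toward the emitter.

0.82 m/s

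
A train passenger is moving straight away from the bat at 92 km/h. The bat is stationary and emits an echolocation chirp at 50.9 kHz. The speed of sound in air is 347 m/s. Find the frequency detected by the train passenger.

92 km/h = 25.56 m/s.
Moving observer, stationary source: f' = f · (v − v_o)/v.
f' = 50.9 × (347 − 25.56)/347 = 50.9 × 321.44/347 ≈ 47.2 kHz.

47.2 kHz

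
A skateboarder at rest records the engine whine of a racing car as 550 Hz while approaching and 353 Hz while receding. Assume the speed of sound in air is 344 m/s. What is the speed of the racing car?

f₁/f₂ = (v + v_s)/(v − v_s), so v_s = v · (f₁ − f₂)/(f₁ + f₂).
v_s = 344 × (550 − 353)/(550 + 353) = 344 × 197/903 ≈ 75 m/s.

75 m/s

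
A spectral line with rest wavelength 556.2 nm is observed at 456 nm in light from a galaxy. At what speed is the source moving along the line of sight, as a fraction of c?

λ'/λ₀ = 0.8198 < 1 (blueshift), so the source is approaching.
λ'/λ₀ = √((1 − β)/(1 + β)) for an approaching source ⇒ β = (1 − r²)/(1 + r²) with r = λ'/λ₀.
β = (1 − 0.6722)/(1 + 0.6722) ≈ 0.196.

0.196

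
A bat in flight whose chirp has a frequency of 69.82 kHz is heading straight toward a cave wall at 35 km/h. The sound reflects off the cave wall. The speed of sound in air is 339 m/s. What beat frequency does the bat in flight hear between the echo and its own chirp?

35 km/h = 9.722 m/s.
The cave wall receives the sound from a moving source: f₁ = f₀ · v/(v − v_e) = 69.82 × 339/329.28 ≈ 71.88 kHz.
On the return leg the bat in flight is a moving observer: f₂ = f₁ · (v + v_e)/v = 71.88 × 348.72/339 ≈ 73.94 kHz.
Beat against the emitted tone (with f₀ = 69820 Hz): |f₂ − f₀| = 2v_e·f₀/(v − v_e) = 2 × 9.722 × 69820/329.28 ≈ 4123 Hz.

4123 Hz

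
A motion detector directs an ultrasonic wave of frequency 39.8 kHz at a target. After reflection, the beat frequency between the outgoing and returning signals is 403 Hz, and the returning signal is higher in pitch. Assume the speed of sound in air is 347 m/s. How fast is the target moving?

1.75 m/s

Double Doppler shift off a moving reflector: f₂ = f₀ · (v + u)/(v − u) (u > 0 toward emitter).
Returning signal is higher, so f₂ = f₀ + Δf = 39800 + 403 = 40203 Hz.
Rearranging, u = v · (f₂ − f₀)/(f₂ + f₀) = 347 × 403/80003 ≈ 1.75 m/s.
So the target is moving at 1.75 m/s toward the emitter.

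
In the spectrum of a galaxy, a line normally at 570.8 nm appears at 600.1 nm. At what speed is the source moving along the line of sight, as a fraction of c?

0.050

λ'/λ₀ = 1.0513 > 1 (redshift), so the source is receding.
λ'/λ₀ = √((1 + β)/(1 − β)) for a receding source ⇒ β = (r² − 1)/(r² + 1) with r = λ'/λ₀.
β = (1.1053 − 1)/(1.1053 + 1) ≈ 0.050.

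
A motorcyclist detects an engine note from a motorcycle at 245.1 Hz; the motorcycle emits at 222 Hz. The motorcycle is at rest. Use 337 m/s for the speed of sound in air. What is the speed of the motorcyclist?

35 m/s

f' > f, so the motorcyclist is approaching.
f' = f · (v + v_o)/v ⇒ v_o = v · |f'/f − 1|.
v_o = 337 × |245.1/222 − 1| = 337 × 0.1041 ≈ 35 m/s.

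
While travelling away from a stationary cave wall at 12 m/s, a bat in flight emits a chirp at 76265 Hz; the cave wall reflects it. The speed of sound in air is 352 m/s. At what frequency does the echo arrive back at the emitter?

71237 Hz

The cave wall receives the sound from a moving source: f₁ = f₀ · v/(v + v_e) = 76265 × 352/364 ≈ 73751 Hz.
On the return leg the bat in flight is a moving observer: f₂ = f₁ · (v − v_e)/v = 73751 × 340/352 ≈ 71237 Hz.
Equivalently f₂ = f₀ · (v − v_e)/(v + v_e).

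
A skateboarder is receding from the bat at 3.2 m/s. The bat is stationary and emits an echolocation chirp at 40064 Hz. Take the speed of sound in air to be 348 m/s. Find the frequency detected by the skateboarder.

39696 Hz

Moving observer, stationary source: f' = f · (v − v_o)/v.
f' = 40064 × (348 − 3.2)/348 = 40064 × 344.8/348 ≈ 39696 Hz.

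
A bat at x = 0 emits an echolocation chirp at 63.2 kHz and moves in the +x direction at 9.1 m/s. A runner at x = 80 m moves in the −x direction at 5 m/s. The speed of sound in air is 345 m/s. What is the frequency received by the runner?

The observer lies on the +x side, so the source is heading toward the observer and the observer is heading toward the source.
Both move, so f' = f · (v + v_o)/(v − v_s).
f' = 63.2 × (345 + 5)/(345 − 9.1) = 63.2 × 350/335.9 ≈ 65.9 kHz.

65.9 kHz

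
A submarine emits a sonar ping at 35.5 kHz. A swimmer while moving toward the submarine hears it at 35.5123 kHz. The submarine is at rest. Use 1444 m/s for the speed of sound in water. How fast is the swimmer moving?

f' = f · (v + v_o)/v ⇒ v_o = v · |f'/f − 1|.
v_o = 1444 × |35.5123/35.5 − 1| = 1444 × 0.0003465 ≈ 0.50 m/s.

0.50 m/s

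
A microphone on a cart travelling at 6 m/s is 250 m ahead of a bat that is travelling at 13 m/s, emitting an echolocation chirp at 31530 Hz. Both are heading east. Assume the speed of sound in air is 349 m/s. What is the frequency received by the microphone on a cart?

The microphone on a cart is ahead, so the bat is moving toward it while the microphone on a cart is moving away from the bat.
General Doppler shift: f' = f · (v − v_o)/(v − v_s).
f' = 31530 × (349 − 6)/(349 − 13) = 31530 × 343/336 ≈ 32187 Hz.

32187 Hz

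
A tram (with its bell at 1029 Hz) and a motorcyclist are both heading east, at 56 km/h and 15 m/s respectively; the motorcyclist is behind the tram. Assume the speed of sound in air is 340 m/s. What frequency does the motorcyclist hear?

56 km/h = 15.56 m/s.
The motorcyclist is behind, so the tram is moving away from it while the motorcyclist is moving toward the tram.
Both move, so f' = f · (v + v_o)/(v + v_s).
f' = 1029 × (340 + 15)/(340 + 15.56) = 1029 × 355/355.56 ≈ 1027 Hz.

1027 Hz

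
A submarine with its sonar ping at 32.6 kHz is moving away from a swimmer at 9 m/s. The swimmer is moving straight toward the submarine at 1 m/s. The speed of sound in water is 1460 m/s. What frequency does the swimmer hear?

With source receding and observer approaching, f' = f · (v + v_o)/(v + v_s).
f' = 32.6 × (1460 + 1)/(1460 + 9) = 32.6 × 1461/1469 ≈ 32.4 kHz.

32.4 kHz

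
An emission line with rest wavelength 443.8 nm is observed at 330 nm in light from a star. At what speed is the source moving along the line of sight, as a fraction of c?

0.288c

λ'/λ₀ = 0.7436 < 1 (blueshift), so the source is approaching.
λ'/λ₀ = √((1 − β)/(1 + β)) for an approaching source ⇒ β = (1 − r²)/(1 + r²) with r = λ'/λ₀.
β = (1 − 0.5529)/(1 + 0.5529) ≈ 0.288.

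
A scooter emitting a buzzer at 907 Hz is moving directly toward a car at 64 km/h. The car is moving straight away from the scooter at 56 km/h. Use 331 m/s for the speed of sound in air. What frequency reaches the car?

64 km/h = 17.78 m/s; 56 km/h = 15.56 m/s.
Both move, so f' = f · (v − v_o)/(v − v_s).
f' = 907 × (331 − 15.56)/(331 − 17.78) = 907 × 315.44/313.22 ≈ 913 Hz.

913 Hz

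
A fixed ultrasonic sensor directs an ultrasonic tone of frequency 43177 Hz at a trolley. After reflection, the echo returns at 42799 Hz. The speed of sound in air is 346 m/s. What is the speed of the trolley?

Double Doppler shift off a moving reflector: f₂ = f₀ · (v + u)/(v − u) (u > 0 toward emitter).
Rearranging, u = v · (f₂ − f₀)/(f₂ + f₀) = 346 × -378/85976 ≈ -1.52 m/s.
So the trolley is moving at 1.52 m/s away from the emitter.

1.52 m/s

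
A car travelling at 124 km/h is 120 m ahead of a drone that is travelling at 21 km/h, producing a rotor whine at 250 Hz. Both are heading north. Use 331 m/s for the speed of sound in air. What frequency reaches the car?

228 Hz

21 km/h = 5.833 m/s; 124 km/h = 34.44 m/s.
The car is ahead, so the drone is moving toward it while the car is moving away from the drone.
With source approaching and observer receding, f' = f · (v − v_o)/(v − v_s).
f' = 250 × (331 − 34.44)/(331 − 5.833) = 250 × 296.56/325.17 ≈ 228 Hz.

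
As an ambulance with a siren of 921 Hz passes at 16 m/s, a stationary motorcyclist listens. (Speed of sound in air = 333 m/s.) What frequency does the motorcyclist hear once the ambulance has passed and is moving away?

879 Hz

Receding: f₂ = f · v/(v + v_s) = 921 × 333/349 ≈ 879 Hz.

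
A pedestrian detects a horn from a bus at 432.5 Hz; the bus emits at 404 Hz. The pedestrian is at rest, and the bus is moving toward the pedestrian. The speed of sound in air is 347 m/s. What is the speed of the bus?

22.9 m/s

f' = f · v/(v − v_s) ⇒ v_s = v · |1 − f/f'|.
v_s = 347 × |1 − 404/432.5| = 347 × 0.0659 ≈ 22.9 m/s.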